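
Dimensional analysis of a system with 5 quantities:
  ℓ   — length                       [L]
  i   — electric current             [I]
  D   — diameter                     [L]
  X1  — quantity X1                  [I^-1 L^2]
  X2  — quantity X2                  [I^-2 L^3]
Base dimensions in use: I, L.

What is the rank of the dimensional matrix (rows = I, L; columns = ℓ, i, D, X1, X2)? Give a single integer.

2

Exponent matrix [I,L] × [ℓ,i,D,X1,X2]:
  I: [ 0  1  0 -1 -2]
  L: [ 1  0  1  2  3]
RREF → pivots at {ℓ,i} ⇒ r = 2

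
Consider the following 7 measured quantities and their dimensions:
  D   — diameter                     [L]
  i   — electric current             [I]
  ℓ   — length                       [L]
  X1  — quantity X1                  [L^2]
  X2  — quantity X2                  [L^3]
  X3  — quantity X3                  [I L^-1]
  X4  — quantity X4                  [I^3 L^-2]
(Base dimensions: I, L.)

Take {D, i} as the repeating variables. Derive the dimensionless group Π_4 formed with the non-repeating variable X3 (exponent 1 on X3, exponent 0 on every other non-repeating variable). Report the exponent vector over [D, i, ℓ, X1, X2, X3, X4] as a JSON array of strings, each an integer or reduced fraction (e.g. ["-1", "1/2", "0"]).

Write exponents as rows I,L / cols D,i,ℓ,X1,X2,X3,X4:
  I: [ 0  1  0  0  0  1  3]
  L: [ 1  0  1  2  3 -1 -2]
RREF → pivots at {D,i} ⇒ r = 2
Pivot set = {D,i}, free = {ℓ,X1,X2,X3,X4}
RREF:
  r0: [   1    0    1    2    3   -1   -2]
  r1: [   0    1    0    0    0    1    3]
Fix exponent of X3 at 1, ℓ at 0, X1 at 0, X2 at 0, X4 at 0; solve each RREF row for its pivot's exponent:
  r0: exp(D) + (-1)·1 = 0 ⇒ exp(D) = 1
  r1: exp(i) + (1)·1 = 0 ⇒ exp(i) = -1
Π_4 = D · i^-1 · X3

["1", "-1", "0", "0", "0", "1", "0"]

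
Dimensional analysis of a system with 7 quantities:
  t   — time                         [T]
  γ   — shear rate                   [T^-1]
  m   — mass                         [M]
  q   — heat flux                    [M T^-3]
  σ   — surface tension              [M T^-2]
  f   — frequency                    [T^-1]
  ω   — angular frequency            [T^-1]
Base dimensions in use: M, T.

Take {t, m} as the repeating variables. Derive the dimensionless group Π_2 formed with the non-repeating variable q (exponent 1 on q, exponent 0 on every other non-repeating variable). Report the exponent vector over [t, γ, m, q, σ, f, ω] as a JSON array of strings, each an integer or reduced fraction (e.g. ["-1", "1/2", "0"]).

Write exponents as rows M,T / cols t,γ,m,q,σ,f,ω:
  M: [ 0  0  1  1  1  0  0]
  T: [ 1 -1  0 -3 -2 -1 -1]
Echelon form has 2 nonzero rows (pivots: t,m)
Repeat: t,m; free: γ,q,σ,f,ω
RREF:
  r0: [   1   -1    0   -3   -2   -1   -1]
  r1: [   0    0    1    1    1    0    0]
Fix exponent of q at 1, γ at 0, σ at 0, f at 0, ω at 0; solve each RREF row for its pivot's exponent:
  r0: exp(t) + (-3)·1 = 0 ⇒ exp(t) = 3
  r1: exp(m) + (1)·1 = 0 ⇒ exp(m) = -1
Π_2 = t^3 · m^-1 · q

["3", "0", "-1", "1", "0", "0", "0"]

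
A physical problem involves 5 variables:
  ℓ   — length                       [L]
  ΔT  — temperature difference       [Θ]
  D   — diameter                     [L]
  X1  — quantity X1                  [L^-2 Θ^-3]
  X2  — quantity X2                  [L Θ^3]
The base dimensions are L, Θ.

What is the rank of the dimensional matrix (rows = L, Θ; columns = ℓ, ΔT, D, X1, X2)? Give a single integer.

2

Exponent matrix [L,Θ] × [ℓ,ΔT,D,X1,X2]:
  L: [ 1  0  1 -2  1]
  Θ: [ 0  1  0 -3  3]
RREF → pivots at {ℓ,ΔT} ⇒ r = 2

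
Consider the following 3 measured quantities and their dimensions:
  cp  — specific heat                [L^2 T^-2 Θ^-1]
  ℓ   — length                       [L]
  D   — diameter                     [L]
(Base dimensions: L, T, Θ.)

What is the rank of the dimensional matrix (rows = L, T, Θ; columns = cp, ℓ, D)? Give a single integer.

2

Write exponents as rows L,T,Θ / cols cp,ℓ,D:
  L: [ 2  1  1]
  T: [-2  0  0]
  Θ: [-1  0  0]
Echelon form has 2 nonzero rows (pivots: cp,ℓ)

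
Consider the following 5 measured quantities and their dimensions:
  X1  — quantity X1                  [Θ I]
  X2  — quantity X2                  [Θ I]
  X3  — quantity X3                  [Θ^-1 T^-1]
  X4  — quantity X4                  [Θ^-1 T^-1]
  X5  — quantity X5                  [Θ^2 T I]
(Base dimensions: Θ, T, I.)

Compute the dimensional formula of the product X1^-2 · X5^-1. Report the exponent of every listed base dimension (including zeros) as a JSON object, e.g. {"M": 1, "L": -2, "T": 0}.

Write exponents as rows Θ,T,I / cols X1,X2,X3,X4,X5:
  Θ: [ 1  1 -1 -1  2]
  T: [ 0  0 -1 -1  1]
  I: [ 1  1  0  0  1]
  [Θ]: (-2)·1+(-1)·2 = -4
  [T]: (-2)·0+(-1)·1 = -1
  [I]: (-2)·1+(-1)·1 = -3
⇒ Θ^-4 T^-1 I^-3

{"Θ": -4, "T": -1, "I": -3}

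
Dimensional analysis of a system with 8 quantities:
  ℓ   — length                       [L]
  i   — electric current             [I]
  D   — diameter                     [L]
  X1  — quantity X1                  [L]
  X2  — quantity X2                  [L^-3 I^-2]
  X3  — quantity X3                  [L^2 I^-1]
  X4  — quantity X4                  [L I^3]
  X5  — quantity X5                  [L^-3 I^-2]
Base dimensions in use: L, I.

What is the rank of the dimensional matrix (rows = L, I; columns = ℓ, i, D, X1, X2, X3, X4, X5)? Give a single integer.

2

Write exponents as rows L,I / cols ℓ,i,D,X1,X2,X3,X4,X5:
  L: [ 1  0  1  1 -3  2  1 -3]
  I: [ 0  1  0  0 -2 -1  3 -2]
RREF → pivots at {ℓ,i} ⇒ r = 2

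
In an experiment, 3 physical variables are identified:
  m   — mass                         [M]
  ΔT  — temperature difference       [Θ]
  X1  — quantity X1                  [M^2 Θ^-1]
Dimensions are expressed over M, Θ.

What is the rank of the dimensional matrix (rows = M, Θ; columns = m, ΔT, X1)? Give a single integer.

2

Exponent matrix [M,Θ] × [m,ΔT,X1]:
  M: [ 1  0  2]
  Θ: [ 0  1 -1]
RREF → pivots at {m,ΔT} ⇒ r = 2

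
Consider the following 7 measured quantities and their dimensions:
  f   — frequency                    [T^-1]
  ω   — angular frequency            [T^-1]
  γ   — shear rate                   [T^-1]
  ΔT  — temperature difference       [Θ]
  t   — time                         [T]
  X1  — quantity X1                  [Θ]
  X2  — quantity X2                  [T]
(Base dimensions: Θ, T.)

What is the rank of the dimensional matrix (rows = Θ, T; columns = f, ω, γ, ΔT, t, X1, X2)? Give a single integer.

Dimensional matrix (Θ×T by f×ω×γ×ΔT×t×X1×X2):
  Θ: [ 0  0  0  1  0  1  0]
  T: [-1 -1 -1  0  1  0  1]
Echelon form has 2 nonzero rows (pivots: f,ΔT)

2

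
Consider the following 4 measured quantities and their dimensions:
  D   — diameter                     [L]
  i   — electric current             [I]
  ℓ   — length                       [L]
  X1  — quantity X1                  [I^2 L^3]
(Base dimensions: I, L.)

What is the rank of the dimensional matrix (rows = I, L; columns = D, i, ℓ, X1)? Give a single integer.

2

Exponent matrix [I,L] × [D,i,ℓ,X1]:
  I: [ 0  1  0  2]
  L: [ 1  0  1  3]
Row reduction gives pivot columns D,i; rank = 2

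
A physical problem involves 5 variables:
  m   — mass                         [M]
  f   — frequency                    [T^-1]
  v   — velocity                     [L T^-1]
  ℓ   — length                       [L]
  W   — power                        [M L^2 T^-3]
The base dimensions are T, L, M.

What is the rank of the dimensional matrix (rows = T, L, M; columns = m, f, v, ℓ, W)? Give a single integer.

Write exponents as rows T,L,M / cols m,f,v,ℓ,W:
  T: [ 0 -1 -1  0 -3]
  L: [ 0  0  1  1  2]
  M: [ 1  0  0  0  1]
RREF → pivots at {m,f,v} ⇒ r = 3

3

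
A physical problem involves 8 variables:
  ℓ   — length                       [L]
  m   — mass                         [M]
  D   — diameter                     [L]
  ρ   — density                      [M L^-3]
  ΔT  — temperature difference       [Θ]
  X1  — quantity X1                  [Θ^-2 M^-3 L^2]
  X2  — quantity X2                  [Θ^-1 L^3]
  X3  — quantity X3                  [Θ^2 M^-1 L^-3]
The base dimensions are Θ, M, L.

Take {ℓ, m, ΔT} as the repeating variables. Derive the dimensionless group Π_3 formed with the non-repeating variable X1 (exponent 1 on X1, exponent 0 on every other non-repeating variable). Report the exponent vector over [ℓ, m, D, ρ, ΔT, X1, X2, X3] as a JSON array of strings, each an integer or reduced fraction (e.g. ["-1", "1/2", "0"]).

["-2", "3", "0", "0", "2", "1", "0", "0"]

Exponent matrix [Θ,M,L] × [ℓ,m,D,ρ,ΔT,X1,X2,X3]:
  Θ: [ 0  0  0  0  1 -2 -1  2]
  M: [ 0  1  0  1  0 -3  0 -1]
  L: [ 1  0  1 -3  0  2  3 -3]
Row reduction gives pivot columns ℓ,m,ΔT; rank = 3
Repeat: ℓ,m,ΔT; free: D,ρ,X1,X2,X3
RREF:
  r0: [   1    0    1   -3    0    2    3   -3]
  r1: [   0    1    0    1    0   -3    0   -1]
  r2: [   0    0    0    0    1   -2   -1    2]
Fix exponent of X1 at 1, D at 0, ρ at 0, X2 at 0, X3 at 0; solve each RREF row for its pivot's exponent:
  r0: exp(ℓ) + (2)·1 = 0 ⇒ exp(ℓ) = -2
  r1: exp(m) + (-3)·1 = 0 ⇒ exp(m) = 3
  r2: exp(ΔT) + (-2)·1 = 0 ⇒ exp(ΔT) = 2
Π_3 = ℓ^-2 · m^3 · ΔT^2 · X1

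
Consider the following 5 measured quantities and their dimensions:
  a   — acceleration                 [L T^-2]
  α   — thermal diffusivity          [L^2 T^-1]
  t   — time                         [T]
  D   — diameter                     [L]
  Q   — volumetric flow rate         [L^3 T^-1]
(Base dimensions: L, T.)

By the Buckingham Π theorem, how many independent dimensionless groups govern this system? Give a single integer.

3

Write exponents as rows L,T / cols a,α,t,D,Q:
  L: [ 1  2  0  1  3]
  T: [-2 -1  1  0 -1]
Echelon form has 2 nonzero rows (pivots: a,α)
n=5, r=2 ⇒ 3 dimensionless groups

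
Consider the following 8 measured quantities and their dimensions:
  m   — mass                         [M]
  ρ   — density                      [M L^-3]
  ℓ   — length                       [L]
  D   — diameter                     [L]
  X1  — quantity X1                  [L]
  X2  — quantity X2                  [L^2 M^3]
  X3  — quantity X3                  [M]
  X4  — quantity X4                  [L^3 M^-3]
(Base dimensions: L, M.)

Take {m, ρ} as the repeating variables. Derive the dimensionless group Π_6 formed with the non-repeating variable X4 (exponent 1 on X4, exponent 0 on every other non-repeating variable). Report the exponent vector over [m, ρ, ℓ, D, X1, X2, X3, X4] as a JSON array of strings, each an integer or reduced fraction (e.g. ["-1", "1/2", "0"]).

Exponent matrix [L,M] × [m,ρ,ℓ,D,X1,X2,X3,X4]:
  L: [ 0 -3  1  1  1  2  0  3]
  M: [ 1  1  0  0  0  3  1 -3]
RREF → pivots at {m,ρ} ⇒ r = 2
Pivot set = {m,ρ}, free = {ℓ,D,X1,X2,X3,X4}
RREF:
  r0: [   1    0  1/3  1/3  1/3 11/3    1   -2]
  r1: [   0    1 -1/3 -1/3 -1/3 -2/3    0   -1]
Fix exponent of X4 at 1, ℓ at 0, D at 0, X1 at 0, X2 at 0, X3 at 0; solve each RREF row for its pivot's exponent:
  r0: exp(m) + (-2)·1 = 0 ⇒ exp(m) = 2
  r1: exp(ρ) + (-1)·1 = 0 ⇒ exp(ρ) = 1
Π_6 = m^2 · ρ · X4

["2", "1", "0", "0", "0", "0", "0", "1"]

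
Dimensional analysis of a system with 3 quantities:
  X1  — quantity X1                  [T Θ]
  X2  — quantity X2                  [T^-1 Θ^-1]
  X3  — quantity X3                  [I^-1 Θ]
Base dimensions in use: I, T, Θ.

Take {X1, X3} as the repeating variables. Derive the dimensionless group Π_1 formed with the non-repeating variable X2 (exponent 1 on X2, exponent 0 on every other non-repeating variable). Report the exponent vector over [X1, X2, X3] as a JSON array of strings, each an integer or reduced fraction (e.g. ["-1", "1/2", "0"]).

["1", "1", "0"]

Dimensional matrix (I×T×Θ by X1×X2×X3):
  I: [ 0  0 -1]
  T: [ 1 -1  0]
  Θ: [ 1 -1  1]
RREF → pivots at {X1,X3} ⇒ r = 2
Pivot set = {X1,X3}, free = {X2}
RREF:
  r0: [   1   -1    0]
  r1: [   0    0    1]
  r2: [   0    0    0]
Fix exponent of X2 at 1; solve each RREF row for its pivot's exponent:
  r0: exp(X1) + (-1)·1 = 0 ⇒ exp(X1) = 1
  r1: exp(X3) + (0)·1 = 0 ⇒ exp(X3) = 0
Π_1 = X1 · X2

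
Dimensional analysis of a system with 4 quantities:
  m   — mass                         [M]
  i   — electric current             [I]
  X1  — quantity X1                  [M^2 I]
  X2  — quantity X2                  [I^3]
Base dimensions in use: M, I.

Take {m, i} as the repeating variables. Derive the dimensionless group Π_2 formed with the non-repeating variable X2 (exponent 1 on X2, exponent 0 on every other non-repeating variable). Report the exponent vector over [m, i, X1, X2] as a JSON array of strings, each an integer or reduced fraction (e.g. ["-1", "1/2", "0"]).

["0", "-3", "0", "1"]

Exponent matrix [M,I] × [m,i,X1,X2]:
  M: [ 1  0  2  0]
  I: [ 0  1  1  3]
RREF → pivots at {m,i} ⇒ r = 2
Pivot set = {m,i}, free = {X1,X2}
RREF:
  r0: [   1    0    2    0]
  r1: [   0    1    1    3]
Fix exponent of X2 at 1, X1 at 0; solve each RREF row for its pivot's exponent:
  r0: exp(m) + (0)·1 = 0 ⇒ exp(m) = 0
  r1: exp(i) + (3)·1 = 0 ⇒ exp(i) = -3
Π_2 = i^-3 · X2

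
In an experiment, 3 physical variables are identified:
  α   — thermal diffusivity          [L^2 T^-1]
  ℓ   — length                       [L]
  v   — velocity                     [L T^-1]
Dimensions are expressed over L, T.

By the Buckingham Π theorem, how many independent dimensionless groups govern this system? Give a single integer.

1

Write exponents as rows L,T / cols α,ℓ,v:
  L: [ 2  1  1]
  T: [-1  0 -1]
Row reduction gives pivot columns α,ℓ; rank = 2
3 vars − rank 2 = 1 Π group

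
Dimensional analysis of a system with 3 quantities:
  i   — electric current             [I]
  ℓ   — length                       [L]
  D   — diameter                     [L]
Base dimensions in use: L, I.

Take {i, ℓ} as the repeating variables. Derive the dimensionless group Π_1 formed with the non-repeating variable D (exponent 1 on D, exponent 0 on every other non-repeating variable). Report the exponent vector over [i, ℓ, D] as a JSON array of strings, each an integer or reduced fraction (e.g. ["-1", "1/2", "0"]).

Dimensional matrix (L×I by i×ℓ×D):
  L: [ 0  1  1]
  I: [ 1  0  0]
Echelon form has 2 nonzero rows (pivots: i,ℓ)
Repeat: i,ℓ; free: D
RREF:
  r0: [   1    0    0]
  r1: [   0    1    1]
Fix exponent of D at 1; solve each RREF row for its pivot's exponent:
  r0: exp(i) + (0)·1 = 0 ⇒ exp(i) = 0
  r1: exp(ℓ) + (1)·1 = 0 ⇒ exp(ℓ) = -1
Π_1 = ℓ^-1 · D

["0", "-1", "1"]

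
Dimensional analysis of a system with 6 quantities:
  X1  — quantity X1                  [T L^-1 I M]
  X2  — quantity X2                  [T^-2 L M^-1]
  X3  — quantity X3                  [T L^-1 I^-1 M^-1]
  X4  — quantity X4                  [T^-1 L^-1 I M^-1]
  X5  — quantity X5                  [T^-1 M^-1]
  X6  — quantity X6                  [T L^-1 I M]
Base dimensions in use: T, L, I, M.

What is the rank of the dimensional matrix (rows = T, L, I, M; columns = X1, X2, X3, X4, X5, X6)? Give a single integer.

Write exponents as rows T,L,I,M / cols X1,X2,X3,X4,X5,X6:
  T: [ 1 -2  1 -1 -1  1]
  L: [-1  1 -1 -1  0 -1]
  I: [ 1  0 -1  1  0  1]
  M: [ 1 -1 -1 -1 -1  1]
Row reduction gives pivot columns X1,X2,X3; rank = 3

3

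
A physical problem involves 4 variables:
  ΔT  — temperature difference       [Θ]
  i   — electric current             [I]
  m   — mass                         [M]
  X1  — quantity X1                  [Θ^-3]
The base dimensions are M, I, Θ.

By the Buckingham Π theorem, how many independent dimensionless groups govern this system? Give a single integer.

1

Dimensional matrix (M×I×Θ by ΔT×i×m×X1):
  M: [ 0  0  1  0]
  I: [ 0  1  0  0]
  Θ: [ 1  0  0 -3]
RREF → pivots at {ΔT,i,m} ⇒ r = 3
n=4, r=3 ⇒ 1 dimensionless group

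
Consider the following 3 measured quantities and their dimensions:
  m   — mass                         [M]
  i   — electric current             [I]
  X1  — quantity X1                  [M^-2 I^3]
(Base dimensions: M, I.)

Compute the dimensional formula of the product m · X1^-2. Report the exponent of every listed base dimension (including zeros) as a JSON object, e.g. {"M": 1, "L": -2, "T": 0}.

Write exponents as rows M,I / cols m,i,X1:
  M: [ 1  0 -2]
  I: [ 0  1  3]
  [M]: (1)·1+(-2)·-2 = 5
  [I]: (1)·0+(-2)·3 = -6
⇒ M^5 I^-6

{"M": 5, "I": -6}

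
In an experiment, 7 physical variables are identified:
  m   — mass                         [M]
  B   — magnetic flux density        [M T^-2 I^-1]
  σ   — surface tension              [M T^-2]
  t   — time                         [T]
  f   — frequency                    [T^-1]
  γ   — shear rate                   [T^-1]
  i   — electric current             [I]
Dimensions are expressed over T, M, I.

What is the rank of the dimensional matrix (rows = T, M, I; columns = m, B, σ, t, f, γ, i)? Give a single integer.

3

Dimensional matrix (T×M×I by m×B×σ×t×f×γ×i):
  T: [ 0 -2 -2  1 -1 -1  0]
  M: [ 1  1  1  0  0  0  0]
  I: [ 0 -1  0  0  0  0  1]
Echelon form has 3 nonzero rows (pivots: m,B,σ)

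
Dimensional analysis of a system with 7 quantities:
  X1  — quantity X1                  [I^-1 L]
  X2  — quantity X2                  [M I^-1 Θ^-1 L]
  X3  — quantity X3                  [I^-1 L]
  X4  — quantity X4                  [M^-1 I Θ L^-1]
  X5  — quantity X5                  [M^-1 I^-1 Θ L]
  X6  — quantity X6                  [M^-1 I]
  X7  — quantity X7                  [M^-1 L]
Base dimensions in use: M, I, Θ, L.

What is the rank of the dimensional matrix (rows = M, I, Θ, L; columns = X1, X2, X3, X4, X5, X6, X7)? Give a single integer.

3

Exponent matrix [M,I,Θ,L] × [X1,X2,X3,X4,X5,X6,X7]:
  M: [ 0  1  0 -1 -1 -1 -1]
  I: [-1 -1 -1  1 -1  1  0]
  Θ: [ 0 -1  0  1  1  0  0]
  L: [ 1  1  1 -1  1  0  1]
Row reduction gives pivot columns X1,X2,X6; rank = 3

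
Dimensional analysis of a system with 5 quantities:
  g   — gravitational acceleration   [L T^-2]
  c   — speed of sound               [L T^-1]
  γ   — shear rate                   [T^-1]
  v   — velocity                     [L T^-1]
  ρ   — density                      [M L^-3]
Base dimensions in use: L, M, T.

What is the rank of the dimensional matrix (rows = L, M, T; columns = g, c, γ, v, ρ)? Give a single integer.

3

Dimensional matrix (L×M×T by g×c×γ×v×ρ):
  L: [ 1  1  0  1 -3]
  M: [ 0  0  0  0  1]
  T: [-2 -1 -1 -1  0]
Row reduction gives pivot columns g,c,ρ; rank = 3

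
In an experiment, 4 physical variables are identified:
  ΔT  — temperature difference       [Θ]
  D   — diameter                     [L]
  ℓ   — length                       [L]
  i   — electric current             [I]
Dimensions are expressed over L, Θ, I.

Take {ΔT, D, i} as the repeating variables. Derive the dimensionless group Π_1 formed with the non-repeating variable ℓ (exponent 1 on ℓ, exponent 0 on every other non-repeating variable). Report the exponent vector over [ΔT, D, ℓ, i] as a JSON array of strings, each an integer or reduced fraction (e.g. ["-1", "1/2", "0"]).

Dimensional matrix (L×Θ×I by ΔT×D×ℓ×i):
  L: [ 0  1  1  0]
  Θ: [ 1  0  0  0]
  I: [ 0  0  0  1]
Echelon form has 3 nonzero rows (pivots: ΔT,D,i)
Pivot set = {ΔT,D,i}, free = {ℓ}
RREF:
  r0: [   1    0    0    0]
  r1: [   0    1    1    0]
  r2: [   0    0    0    1]
Fix exponent of ℓ at 1; solve each RREF row for its pivot's exponent:
  r0: exp(ΔT) + (0)·1 = 0 ⇒ exp(ΔT) = 0
  r1: exp(D) + (1)·1 = 0 ⇒ exp(D) = -1
  r2: exp(i) + (0)·1 = 0 ⇒ exp(i) = 0
Π_1 = D^-1 · ℓ

["0", "-1", "1", "0"]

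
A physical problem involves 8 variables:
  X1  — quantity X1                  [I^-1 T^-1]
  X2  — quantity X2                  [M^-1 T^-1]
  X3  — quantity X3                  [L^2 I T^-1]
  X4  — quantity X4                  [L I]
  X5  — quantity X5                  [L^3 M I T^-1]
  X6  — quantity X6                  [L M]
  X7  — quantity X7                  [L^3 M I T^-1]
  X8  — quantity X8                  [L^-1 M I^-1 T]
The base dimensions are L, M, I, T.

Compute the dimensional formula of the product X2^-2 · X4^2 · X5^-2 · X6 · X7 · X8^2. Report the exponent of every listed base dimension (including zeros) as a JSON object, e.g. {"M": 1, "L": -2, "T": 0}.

Write exponents as rows L,M,I,T / cols X1,X2,X3,X4,X5,X6,X7,X8:
  L: [ 0  0  2  1  3  1  3 -1]
  M: [ 0 -1  0  0  1  1  1  1]
  I: [-1  0  1  1  1  0  1 -1]
  T: [-1 -1 -1  0 -1  0 -1  1]
  [L]: (-2)·0+(2)·1+(-2)·3+(1)·1+(1)·3+(2)·-1 = -2
  [M]: (-2)·-1+(2)·0+(-2)·1+(1)·1+(1)·1+(2)·1 = 4
  [I]: (-2)·0+(2)·1+(-2)·1+(1)·0+(1)·1+(2)·-1 = -1
  [T]: (-2)·-1+(2)·0+(-2)·-1+(1)·0+(1)·-1+(2)·1 = 5
⇒ L^-2 M^4 I^-1 T^5

{"L": -2, "M": 4, "I": -1, "T": 5}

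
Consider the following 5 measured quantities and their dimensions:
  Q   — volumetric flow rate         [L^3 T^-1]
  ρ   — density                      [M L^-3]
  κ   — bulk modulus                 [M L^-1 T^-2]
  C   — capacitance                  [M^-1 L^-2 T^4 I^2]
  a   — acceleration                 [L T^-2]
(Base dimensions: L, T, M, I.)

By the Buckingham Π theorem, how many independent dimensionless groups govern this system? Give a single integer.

1

Dimensional matrix (L×T×M×I by Q×ρ×κ×C×a):
  L: [ 3 -3 -1 -2  1]
  T: [-1  0 -2  4 -2]
  M: [ 0  1  1 -1  0]
  I: [ 0  0  0  2  0]
Row reduction gives pivot columns Q,ρ,κ,C; rank = 4
n=5, r=4 ⇒ 1 dimensionless group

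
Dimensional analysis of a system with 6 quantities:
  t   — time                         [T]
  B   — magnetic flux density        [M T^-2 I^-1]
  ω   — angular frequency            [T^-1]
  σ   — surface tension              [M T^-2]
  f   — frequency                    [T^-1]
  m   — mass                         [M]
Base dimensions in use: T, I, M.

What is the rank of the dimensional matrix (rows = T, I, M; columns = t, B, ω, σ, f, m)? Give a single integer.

3

Dimensional matrix (T×I×M by t×B×ω×σ×f×m):
  T: [ 1 -2 -1 -2 -1  0]
  I: [ 0 -1  0  0  0  0]
  M: [ 0  1  0  1  0  1]
Row reduction gives pivot columns t,B,σ; rank = 3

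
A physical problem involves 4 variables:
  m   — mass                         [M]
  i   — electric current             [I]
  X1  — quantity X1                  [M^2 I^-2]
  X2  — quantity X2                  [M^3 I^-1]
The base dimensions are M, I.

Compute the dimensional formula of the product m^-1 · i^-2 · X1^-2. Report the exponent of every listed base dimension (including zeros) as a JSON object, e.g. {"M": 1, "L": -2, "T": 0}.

Dimensional matrix (M×I by m×i×X1×X2):
  M: [ 1  0  2  3]
  I: [ 0  1 -2 -1]
  [M]: (-1)·1+(-2)·0+(-2)·2 = -5
  [I]: (-1)·0+(-2)·1+(-2)·-2 = 2
⇒ M^-5 I^2

{"M": -5, "I": 2}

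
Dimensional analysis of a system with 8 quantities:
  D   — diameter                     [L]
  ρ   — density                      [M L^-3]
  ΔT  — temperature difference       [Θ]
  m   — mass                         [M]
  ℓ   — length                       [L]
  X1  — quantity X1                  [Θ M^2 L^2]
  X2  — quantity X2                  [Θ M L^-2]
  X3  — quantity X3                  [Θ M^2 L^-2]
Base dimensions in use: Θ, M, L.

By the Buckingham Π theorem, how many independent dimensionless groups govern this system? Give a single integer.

5

Write exponents as rows Θ,M,L / cols D,ρ,ΔT,m,ℓ,X1,X2,X3:
  Θ: [ 0  0  1  0  0  1  1  1]
  M: [ 0  1  0  1  0  2  1  2]
  L: [ 1 -3  0  0  1  2 -2 -2]
RREF → pivots at {D,ρ,ΔT} ⇒ r = 3
n=8, r=3 ⇒ 5 dimensionless groups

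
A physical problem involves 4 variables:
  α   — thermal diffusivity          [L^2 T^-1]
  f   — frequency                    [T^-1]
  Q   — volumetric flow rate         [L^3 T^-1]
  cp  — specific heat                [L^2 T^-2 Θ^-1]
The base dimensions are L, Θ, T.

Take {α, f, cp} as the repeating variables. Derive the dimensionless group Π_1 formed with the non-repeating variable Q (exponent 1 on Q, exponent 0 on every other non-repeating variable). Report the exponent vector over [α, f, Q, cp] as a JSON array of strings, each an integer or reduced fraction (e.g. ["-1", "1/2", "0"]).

Dimensional matrix (L×Θ×T by α×f×Q×cp):
  L: [ 2  0  3  2]
  Θ: [ 0  0  0 -1]
  T: [-1 -1 -1 -2]
RREF → pivots at {α,f,cp} ⇒ r = 3
Pivot set = {α,f,cp}, free = {Q}
RREF:
  r0: [   1    0  3/2    0]
  r1: [   0    1 -1/2    0]
  r2: [   0    0    0    1]
Fix exponent of Q at 1; solve each RREF row for its pivot's exponent:
  r0: exp(α) + (3/2)·1 = 0 ⇒ exp(α) = -3/2
  r1: exp(f) + (-1/2)·1 = 0 ⇒ exp(f) = 1/2
  r2: exp(cp) + (0)·1 = 0 ⇒ exp(cp) = 0
Π_1 = α^(-3/2) · f^(1/2) · Q

["-3/2", "1/2", "1", "0"]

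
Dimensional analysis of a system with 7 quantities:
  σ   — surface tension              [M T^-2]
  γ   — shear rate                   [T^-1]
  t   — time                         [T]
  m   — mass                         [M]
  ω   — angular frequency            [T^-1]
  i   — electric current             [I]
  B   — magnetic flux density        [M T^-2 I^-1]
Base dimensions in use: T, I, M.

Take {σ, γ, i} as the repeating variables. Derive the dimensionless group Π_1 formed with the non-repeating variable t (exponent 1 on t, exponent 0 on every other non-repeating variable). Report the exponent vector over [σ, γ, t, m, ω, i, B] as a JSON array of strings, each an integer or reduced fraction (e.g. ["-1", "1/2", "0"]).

["0", "1", "1", "0", "0", "0", "0"]

Write exponents as rows T,I,M / cols σ,γ,t,m,ω,i,B:
  T: [-2 -1  1  0 -1  0 -2]
  I: [ 0  0  0  0  0  1 -1]
  M: [ 1  0  0  1  0  0  1]
RREF → pivots at {σ,γ,i} ⇒ r = 3
Pivot set = {σ,γ,i}, free = {t,m,ω,B}
RREF:
  r0: [   1    0    0    1    0    0    1]
  r1: [   0    1   -1   -2    1    0    0]
  r2: [   0    0    0    0    0    1   -1]
Fix exponent of t at 1, m at 0, ω at 0, B at 0; solve each RREF row for its pivot's exponent:
  r0: exp(σ) + (0)·1 = 0 ⇒ exp(σ) = 0
  r1: exp(γ) + (-1)·1 = 0 ⇒ exp(γ) = 1
  r2: exp(i) + (0)·1 = 0 ⇒ exp(i) = 0
Π_1 = γ · t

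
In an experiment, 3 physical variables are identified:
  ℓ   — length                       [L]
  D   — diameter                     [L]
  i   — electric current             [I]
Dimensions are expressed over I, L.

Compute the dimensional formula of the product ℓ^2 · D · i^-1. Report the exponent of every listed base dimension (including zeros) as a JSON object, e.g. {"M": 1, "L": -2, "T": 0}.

{"I": -1, "L": 3}

Write exponents as rows I,L / cols ℓ,D,i:
  I: [ 0  0  1]
  L: [ 1  1  0]
  [I]: (2)·0+(1)·0+(-1)·1 = -1
  [L]: (2)·1+(1)·1+(-1)·0 = 3
⇒ I^-1 L^3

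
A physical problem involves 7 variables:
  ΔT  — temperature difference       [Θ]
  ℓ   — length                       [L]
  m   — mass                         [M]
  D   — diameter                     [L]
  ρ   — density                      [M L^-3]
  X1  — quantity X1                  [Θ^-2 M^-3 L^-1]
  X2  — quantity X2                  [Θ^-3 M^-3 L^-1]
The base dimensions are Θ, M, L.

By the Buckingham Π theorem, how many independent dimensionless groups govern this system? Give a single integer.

Exponent matrix [Θ,M,L] × [ΔT,ℓ,m,D,ρ,X1,X2]:
  Θ: [ 1  0  0  0  0 -2 -3]
  M: [ 0  0  1  0  1 -3 -3]
  L: [ 0  1  0  1 -3 -1 -1]
RREF → pivots at {ΔT,ℓ,m} ⇒ r = 3
n=7, r=3 ⇒ 4 dimensionless groups

4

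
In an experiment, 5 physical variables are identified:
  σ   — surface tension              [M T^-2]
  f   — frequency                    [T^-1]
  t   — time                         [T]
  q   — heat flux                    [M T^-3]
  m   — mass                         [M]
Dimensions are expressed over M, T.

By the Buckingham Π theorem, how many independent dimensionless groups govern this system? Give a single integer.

3

Exponent matrix [M,T] × [σ,f,t,q,m]:
  M: [ 1  0  0  1  1]
  T: [-2 -1  1 -3  0]
RREF → pivots at {σ,f} ⇒ r = 2
Π count = n − r = 5 − 2 = 3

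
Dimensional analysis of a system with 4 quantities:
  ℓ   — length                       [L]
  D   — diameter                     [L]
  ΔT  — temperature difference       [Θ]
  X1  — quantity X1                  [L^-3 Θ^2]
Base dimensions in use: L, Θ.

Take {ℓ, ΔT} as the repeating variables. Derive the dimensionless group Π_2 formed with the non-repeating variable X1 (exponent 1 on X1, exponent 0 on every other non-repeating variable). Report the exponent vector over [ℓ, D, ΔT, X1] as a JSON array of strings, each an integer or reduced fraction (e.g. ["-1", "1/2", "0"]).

["3", "0", "-2", "1"]

Dimensional matrix (L×Θ by ℓ×D×ΔT×X1):
  L: [ 1  1  0 -3]
  Θ: [ 0  0  1  2]
RREF → pivots at {ℓ,ΔT} ⇒ r = 2
Pivot set = {ℓ,ΔT}, free = {D,X1}
RREF:
  r0: [   1    1    0   -3]
  r1: [   0    0    1    2]
Fix exponent of X1 at 1, D at 0; solve each RREF row for its pivot's exponent:
  r0: exp(ℓ) + (-3)·1 = 0 ⇒ exp(ℓ) = 3
  r1: exp(ΔT) + (2)·1 = 0 ⇒ exp(ΔT) = -2
Π_2 = ℓ^3 · ΔT^-2 · X1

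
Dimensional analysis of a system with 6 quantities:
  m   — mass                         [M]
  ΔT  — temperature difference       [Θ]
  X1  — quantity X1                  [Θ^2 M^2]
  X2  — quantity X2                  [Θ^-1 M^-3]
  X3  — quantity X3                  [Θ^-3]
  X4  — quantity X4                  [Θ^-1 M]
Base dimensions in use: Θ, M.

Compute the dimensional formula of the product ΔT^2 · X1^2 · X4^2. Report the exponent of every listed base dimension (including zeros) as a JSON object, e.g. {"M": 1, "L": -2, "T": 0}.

Exponent matrix [Θ,M] × [m,ΔT,X1,X2,X3,X4]:
  Θ: [ 0  1  2 -1 -3 -1]
  M: [ 1  0  2 -3  0  1]
  [Θ]: (2)·1+(2)·2+(2)·-1 = 4
  [M]: (2)·0+(2)·2+(2)·1 = 6
⇒ Θ^4 M^6

{"Θ": 4, "M": 6}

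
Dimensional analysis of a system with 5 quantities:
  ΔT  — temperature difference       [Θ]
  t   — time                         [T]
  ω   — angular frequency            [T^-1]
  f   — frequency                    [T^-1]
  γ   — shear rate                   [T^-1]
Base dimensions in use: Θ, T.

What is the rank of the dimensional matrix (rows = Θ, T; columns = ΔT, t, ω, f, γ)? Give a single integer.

2

Write exponents as rows Θ,T / cols ΔT,t,ω,f,γ:
  Θ: [ 1  0  0  0  0]
  T: [ 0  1 -1 -1 -1]
RREF → pivots at {ΔT,t} ⇒ r = 2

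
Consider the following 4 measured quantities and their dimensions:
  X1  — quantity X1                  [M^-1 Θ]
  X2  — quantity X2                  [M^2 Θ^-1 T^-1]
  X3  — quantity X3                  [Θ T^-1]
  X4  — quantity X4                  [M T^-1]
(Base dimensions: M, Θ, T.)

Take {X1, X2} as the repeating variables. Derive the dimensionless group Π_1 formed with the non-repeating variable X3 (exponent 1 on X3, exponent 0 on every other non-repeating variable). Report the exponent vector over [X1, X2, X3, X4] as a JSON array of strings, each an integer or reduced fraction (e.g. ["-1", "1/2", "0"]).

["-2", "-1", "1", "0"]

Exponent matrix [M,Θ,T] × [X1,X2,X3,X4]:
  M: [-1  2  0  1]
  Θ: [ 1 -1  1  0]
  T: [ 0 -1 -1 -1]
Row reduction gives pivot columns X1,X2; rank = 2
Pivot set = {X1,X2}, free = {X3,X4}
RREF:
  r0: [   1    0    2    1]
  r1: [   0    1    1    1]
  r2: [   0    0    0    0]
Fix exponent of X3 at 1, X4 at 0; solve each RREF row for its pivot's exponent:
  r0: exp(X1) + (2)·1 = 0 ⇒ exp(X1) = -2
  r1: exp(X2) + (1)·1 = 0 ⇒ exp(X2) = -1
Π_1 = X1^-2 · X2^-1 · X3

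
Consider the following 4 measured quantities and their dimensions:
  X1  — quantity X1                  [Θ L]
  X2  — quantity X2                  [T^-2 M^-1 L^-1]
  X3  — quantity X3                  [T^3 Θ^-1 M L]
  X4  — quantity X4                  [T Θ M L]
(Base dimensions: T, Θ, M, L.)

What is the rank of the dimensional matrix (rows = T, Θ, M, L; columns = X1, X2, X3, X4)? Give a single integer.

3

Write exponents as rows T,Θ,M,L / cols X1,X2,X3,X4:
  T: [ 0 -2  3  1]
  Θ: [ 1  0 -1  1]
  M: [ 0 -1  1  1]
  L: [ 1 -1  1  1]
RREF → pivots at {X1,X2,X3} ⇒ r = 3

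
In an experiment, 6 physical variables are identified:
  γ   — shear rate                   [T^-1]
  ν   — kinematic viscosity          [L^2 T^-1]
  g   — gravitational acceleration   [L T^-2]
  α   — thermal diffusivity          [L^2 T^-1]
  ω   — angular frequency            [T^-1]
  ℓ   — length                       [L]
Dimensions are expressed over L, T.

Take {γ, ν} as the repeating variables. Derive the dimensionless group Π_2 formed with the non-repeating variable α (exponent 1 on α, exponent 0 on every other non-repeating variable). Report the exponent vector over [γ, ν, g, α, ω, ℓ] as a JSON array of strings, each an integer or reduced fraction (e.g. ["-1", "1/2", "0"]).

["0", "-1", "0", "1", "0", "0"]

Exponent matrix [L,T] × [γ,ν,g,α,ω,ℓ]:
  L: [ 0  2  1  2  0  1]
  T: [-1 -1 -2 -1 -1  0]
RREF → pivots at {γ,ν} ⇒ r = 2
Repeat: γ,ν; free: g,α,ω,ℓ
RREF:
  r0: [   1    0  3/2    0    1 -1/2]
  r1: [   0    1  1/2    1    0  1/2]
Fix exponent of α at 1, g at 0, ω at 0, ℓ at 0; solve each RREF row for its pivot's exponent:
  r0: exp(γ) + (0)·1 = 0 ⇒ exp(γ) = 0
  r1: exp(ν) + (1)·1 = 0 ⇒ exp(ν) = -1
Π_2 = ν^-1 · α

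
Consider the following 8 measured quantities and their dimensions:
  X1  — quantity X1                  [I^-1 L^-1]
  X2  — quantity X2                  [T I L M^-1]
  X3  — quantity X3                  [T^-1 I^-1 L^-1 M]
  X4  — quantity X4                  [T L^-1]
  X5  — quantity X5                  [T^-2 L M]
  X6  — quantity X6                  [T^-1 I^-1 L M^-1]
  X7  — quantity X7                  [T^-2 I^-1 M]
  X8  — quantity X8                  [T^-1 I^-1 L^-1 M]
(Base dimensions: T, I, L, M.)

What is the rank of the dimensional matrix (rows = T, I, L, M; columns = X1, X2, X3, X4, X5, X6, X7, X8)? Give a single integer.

3

Write exponents as rows T,I,L,M / cols X1,X2,X3,X4,X5,X6,X7,X8:
  T: [ 0  1 -1  1 -2 -1 -2 -1]
  I: [-1  1 -1  0  0 -1 -1 -1]
  L: [-1  1 -1 -1  1  1  0 -1]
  M: [ 0 -1  1  0  1 -1  1  1]
RREF → pivots at {X1,X2,X4} ⇒ r = 3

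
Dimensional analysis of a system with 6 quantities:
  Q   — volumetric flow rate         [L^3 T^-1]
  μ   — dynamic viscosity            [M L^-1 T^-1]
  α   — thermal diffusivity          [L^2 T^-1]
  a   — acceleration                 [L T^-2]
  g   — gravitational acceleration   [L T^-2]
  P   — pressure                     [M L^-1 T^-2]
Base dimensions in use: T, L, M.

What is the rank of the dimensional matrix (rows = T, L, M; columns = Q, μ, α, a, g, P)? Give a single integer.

Exponent matrix [T,L,M] × [Q,μ,α,a,g,P]:
  T: [-1 -1 -1 -2 -2 -2]
  L: [ 3 -1  2  1  1 -1]
  M: [ 0  1  0  0  0  1]
Echelon form has 3 nonzero rows (pivots: Q,μ,α)

3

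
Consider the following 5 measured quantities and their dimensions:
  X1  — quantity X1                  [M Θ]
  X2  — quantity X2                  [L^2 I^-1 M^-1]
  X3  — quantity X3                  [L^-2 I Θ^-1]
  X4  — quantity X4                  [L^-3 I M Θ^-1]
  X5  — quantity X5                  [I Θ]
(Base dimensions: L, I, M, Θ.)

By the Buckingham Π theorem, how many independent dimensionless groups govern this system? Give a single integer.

Exponent matrix [L,I,M,Θ] × [X1,X2,X3,X4,X5]:
  L: [ 0  2 -2 -3  0]
  I: [ 0 -1  1  1  1]
  M: [ 1 -1  0  1  0]
  Θ: [ 1  0 -1 -1  1]
RREF → pivots at {X1,X2,X4} ⇒ r = 3
n=5, r=3 ⇒ 2 dimensionless groups

2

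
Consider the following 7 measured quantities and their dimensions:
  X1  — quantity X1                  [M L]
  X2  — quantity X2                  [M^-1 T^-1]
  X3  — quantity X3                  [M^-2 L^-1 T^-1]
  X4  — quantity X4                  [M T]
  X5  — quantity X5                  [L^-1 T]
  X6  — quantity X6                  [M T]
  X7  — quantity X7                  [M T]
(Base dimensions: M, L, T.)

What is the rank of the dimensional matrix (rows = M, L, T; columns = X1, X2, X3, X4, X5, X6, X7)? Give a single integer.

2

Write exponents as rows M,L,T / cols X1,X2,X3,X4,X5,X6,X7:
  M: [ 1 -1 -2  1  0  1  1]
  L: [ 1  0 -1  0 -1  0  0]
  T: [ 0 -1 -1  1  1  1  1]
Echelon form has 2 nonzero rows (pivots: X1,X2)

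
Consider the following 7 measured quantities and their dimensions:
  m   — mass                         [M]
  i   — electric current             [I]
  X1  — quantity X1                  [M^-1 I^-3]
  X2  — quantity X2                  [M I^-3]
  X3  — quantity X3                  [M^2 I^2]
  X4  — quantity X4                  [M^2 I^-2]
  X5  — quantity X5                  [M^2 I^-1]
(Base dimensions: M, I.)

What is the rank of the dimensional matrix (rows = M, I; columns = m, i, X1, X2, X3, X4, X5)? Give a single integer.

Exponent matrix [M,I] × [m,i,X1,X2,X3,X4,X5]:
  M: [ 1  0 -1  1  2  2  2]
  I: [ 0  1 -3 -3  2 -2 -1]
RREF → pivots at {m,i} ⇒ r = 2

2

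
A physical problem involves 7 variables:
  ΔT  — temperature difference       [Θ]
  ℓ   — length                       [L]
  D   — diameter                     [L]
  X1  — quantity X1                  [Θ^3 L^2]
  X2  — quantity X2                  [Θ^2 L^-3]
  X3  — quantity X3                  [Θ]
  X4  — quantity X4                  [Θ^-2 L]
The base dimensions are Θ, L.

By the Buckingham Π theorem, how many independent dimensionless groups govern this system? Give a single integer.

Dimensional matrix (Θ×L by ΔT×ℓ×D×X1×X2×X3×X4):
  Θ: [ 1  0  0  3  2  1 -2]
  L: [ 0  1  1  2 -3  0  1]
Row reduction gives pivot columns ΔT,ℓ; rank = 2
Π count = n − r = 7 − 2 = 5

5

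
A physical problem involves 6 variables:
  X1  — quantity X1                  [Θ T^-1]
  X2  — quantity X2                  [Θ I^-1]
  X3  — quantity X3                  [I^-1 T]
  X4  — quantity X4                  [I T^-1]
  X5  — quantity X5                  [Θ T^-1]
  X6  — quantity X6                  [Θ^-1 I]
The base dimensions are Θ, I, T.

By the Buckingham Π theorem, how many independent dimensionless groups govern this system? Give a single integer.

4

Dimensional matrix (Θ×I×T by X1×X2×X3×X4×X5×X6):
  Θ: [ 1  1  0  0  1 -1]
  I: [ 0 -1 -1  1  0  1]
  T: [-1  0  1 -1 -1  0]
RREF → pivots at {X1,X2} ⇒ r = 2
6 vars − rank 2 = 4 Π groups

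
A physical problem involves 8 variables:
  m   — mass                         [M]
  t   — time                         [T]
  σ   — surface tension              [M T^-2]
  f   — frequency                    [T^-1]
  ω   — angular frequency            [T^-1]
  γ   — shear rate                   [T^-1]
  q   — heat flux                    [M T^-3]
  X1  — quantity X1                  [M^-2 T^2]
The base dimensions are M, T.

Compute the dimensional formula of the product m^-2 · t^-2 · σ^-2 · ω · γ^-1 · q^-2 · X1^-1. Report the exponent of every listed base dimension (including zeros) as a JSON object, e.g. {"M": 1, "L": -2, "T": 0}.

Write exponents as rows M,T / cols m,t,σ,f,ω,γ,q,X1:
  M: [ 1  0  1  0  0  0  1 -2]
  T: [ 0  1 -2 -1 -1 -1 -3  2]
  [M]: (-2)·1+(-2)·0+(-2)·1+(1)·0+(-1)·0+(-2)·1+(-1)·-2 = -4
  [T]: (-2)·0+(-2)·1+(-2)·-2+(1)·-1+(-1)·-1+(-2)·-3+(-1)·2 = 6
⇒ M^-4 T^6

{"M": -4, "T": 6}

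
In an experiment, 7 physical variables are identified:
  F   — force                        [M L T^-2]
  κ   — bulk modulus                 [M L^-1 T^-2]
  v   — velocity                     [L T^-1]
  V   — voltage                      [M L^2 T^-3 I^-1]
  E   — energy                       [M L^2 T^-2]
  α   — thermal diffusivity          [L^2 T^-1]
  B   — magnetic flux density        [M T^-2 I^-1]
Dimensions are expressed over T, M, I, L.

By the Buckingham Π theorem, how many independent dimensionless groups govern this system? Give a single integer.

Dimensional matrix (T×M×I×L by F×κ×v×V×E×α×B):
  T: [-2 -2 -1 -3 -2 -1 -2]
  M: [ 1  1  0  1  1  0  1]
  I: [ 0  0  0 -1  0  0 -1]
  L: [ 1 -1  1  2  2  2  0]
RREF → pivots at {F,κ,v,V} ⇒ r = 4
n=7, r=4 ⇒ 3 dimensionless groups

3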